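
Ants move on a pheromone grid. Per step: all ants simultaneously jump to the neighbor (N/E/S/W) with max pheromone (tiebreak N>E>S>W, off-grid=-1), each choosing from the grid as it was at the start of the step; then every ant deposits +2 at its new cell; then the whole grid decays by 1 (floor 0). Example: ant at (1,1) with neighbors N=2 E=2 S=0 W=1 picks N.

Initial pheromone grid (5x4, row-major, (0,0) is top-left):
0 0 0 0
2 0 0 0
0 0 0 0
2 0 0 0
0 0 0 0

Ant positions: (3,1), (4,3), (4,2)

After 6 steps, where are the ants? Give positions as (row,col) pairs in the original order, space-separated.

Step 1: ant0:(3,1)->W->(3,0) | ant1:(4,3)->N->(3,3) | ant2:(4,2)->N->(3,2)
  grid max=3 at (3,0)
Step 2: ant0:(3,0)->N->(2,0) | ant1:(3,3)->W->(3,2) | ant2:(3,2)->E->(3,3)
  grid max=2 at (3,0)
Step 3: ant0:(2,0)->S->(3,0) | ant1:(3,2)->E->(3,3) | ant2:(3,3)->W->(3,2)
  grid max=3 at (3,0)
Step 4: ant0:(3,0)->N->(2,0) | ant1:(3,3)->W->(3,2) | ant2:(3,2)->E->(3,3)
  grid max=4 at (3,2)
Step 5: ant0:(2,0)->S->(3,0) | ant1:(3,2)->E->(3,3) | ant2:(3,3)->W->(3,2)
  grid max=5 at (3,2)
Step 6: ant0:(3,0)->N->(2,0) | ant1:(3,3)->W->(3,2) | ant2:(3,2)->E->(3,3)
  grid max=6 at (3,2)

(2,0) (3,2) (3,3)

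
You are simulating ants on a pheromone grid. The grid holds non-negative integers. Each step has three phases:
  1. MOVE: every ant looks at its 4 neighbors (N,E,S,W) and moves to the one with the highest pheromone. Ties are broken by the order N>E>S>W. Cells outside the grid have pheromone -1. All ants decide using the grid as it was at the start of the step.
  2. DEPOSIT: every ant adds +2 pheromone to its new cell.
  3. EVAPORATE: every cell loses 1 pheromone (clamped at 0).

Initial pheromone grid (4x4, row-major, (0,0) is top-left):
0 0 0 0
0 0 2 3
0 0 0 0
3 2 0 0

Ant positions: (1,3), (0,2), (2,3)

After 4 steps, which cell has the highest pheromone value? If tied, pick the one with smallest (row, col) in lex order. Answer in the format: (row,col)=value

Step 1: ant0:(1,3)->W->(1,2) | ant1:(0,2)->S->(1,2) | ant2:(2,3)->N->(1,3)
  grid max=5 at (1,2)
Step 2: ant0:(1,2)->E->(1,3) | ant1:(1,2)->E->(1,3) | ant2:(1,3)->W->(1,2)
  grid max=7 at (1,3)
Step 3: ant0:(1,3)->W->(1,2) | ant1:(1,3)->W->(1,2) | ant2:(1,2)->E->(1,3)
  grid max=9 at (1,2)
Step 4: ant0:(1,2)->E->(1,3) | ant1:(1,2)->E->(1,3) | ant2:(1,3)->W->(1,2)
  grid max=11 at (1,3)
Final grid:
  0 0 0 0
  0 0 10 11
  0 0 0 0
  0 0 0 0
Max pheromone 11 at (1,3)

Answer: (1,3)=11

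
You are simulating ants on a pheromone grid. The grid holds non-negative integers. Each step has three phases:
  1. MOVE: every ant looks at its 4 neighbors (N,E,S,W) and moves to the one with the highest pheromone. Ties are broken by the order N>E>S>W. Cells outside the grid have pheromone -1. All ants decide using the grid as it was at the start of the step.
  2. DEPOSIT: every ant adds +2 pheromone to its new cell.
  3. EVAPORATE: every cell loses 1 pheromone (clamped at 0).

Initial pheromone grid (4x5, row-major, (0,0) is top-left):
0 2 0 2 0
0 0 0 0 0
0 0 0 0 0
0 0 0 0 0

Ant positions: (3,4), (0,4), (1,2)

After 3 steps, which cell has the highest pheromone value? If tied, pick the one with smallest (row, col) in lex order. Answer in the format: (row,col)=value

Step 1: ant0:(3,4)->N->(2,4) | ant1:(0,4)->W->(0,3) | ant2:(1,2)->N->(0,2)
  grid max=3 at (0,3)
Step 2: ant0:(2,4)->N->(1,4) | ant1:(0,3)->W->(0,2) | ant2:(0,2)->E->(0,3)
  grid max=4 at (0,3)
Step 3: ant0:(1,4)->N->(0,4) | ant1:(0,2)->E->(0,3) | ant2:(0,3)->W->(0,2)
  grid max=5 at (0,3)
Final grid:
  0 0 3 5 1
  0 0 0 0 0
  0 0 0 0 0
  0 0 0 0 0
Max pheromone 5 at (0,3)

Answer: (0,3)=5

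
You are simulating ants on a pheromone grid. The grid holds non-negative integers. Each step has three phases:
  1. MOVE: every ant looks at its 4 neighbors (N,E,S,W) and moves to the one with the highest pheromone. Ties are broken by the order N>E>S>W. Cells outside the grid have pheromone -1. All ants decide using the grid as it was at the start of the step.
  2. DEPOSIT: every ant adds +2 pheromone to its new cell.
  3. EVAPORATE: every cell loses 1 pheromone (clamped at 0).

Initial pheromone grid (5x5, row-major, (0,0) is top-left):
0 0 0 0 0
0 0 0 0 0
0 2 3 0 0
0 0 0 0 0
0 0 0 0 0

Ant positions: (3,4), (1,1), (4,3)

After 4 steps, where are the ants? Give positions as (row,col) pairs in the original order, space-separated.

Step 1: ant0:(3,4)->N->(2,4) | ant1:(1,1)->S->(2,1) | ant2:(4,3)->N->(3,3)
  grid max=3 at (2,1)
Step 2: ant0:(2,4)->N->(1,4) | ant1:(2,1)->E->(2,2) | ant2:(3,3)->N->(2,3)
  grid max=3 at (2,2)
Step 3: ant0:(1,4)->N->(0,4) | ant1:(2,2)->W->(2,1) | ant2:(2,3)->W->(2,2)
  grid max=4 at (2,2)
Step 4: ant0:(0,4)->S->(1,4) | ant1:(2,1)->E->(2,2) | ant2:(2,2)->W->(2,1)
  grid max=5 at (2,2)

(1,4) (2,2) (2,1)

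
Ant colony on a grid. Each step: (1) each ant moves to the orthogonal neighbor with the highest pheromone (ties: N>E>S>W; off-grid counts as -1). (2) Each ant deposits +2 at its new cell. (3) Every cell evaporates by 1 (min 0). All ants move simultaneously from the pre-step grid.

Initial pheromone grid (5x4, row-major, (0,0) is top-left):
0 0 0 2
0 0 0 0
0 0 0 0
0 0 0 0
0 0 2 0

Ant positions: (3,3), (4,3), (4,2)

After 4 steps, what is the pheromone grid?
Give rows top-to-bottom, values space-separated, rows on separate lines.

After step 1: ants at (2,3),(4,2),(3,2)
  0 0 0 1
  0 0 0 0
  0 0 0 1
  0 0 1 0
  0 0 3 0
After step 2: ants at (1,3),(3,2),(4,2)
  0 0 0 0
  0 0 0 1
  0 0 0 0
  0 0 2 0
  0 0 4 0
After step 3: ants at (0,3),(4,2),(3,2)
  0 0 0 1
  0 0 0 0
  0 0 0 0
  0 0 3 0
  0 0 5 0
After step 4: ants at (1,3),(3,2),(4,2)
  0 0 0 0
  0 0 0 1
  0 0 0 0
  0 0 4 0
  0 0 6 0

0 0 0 0
0 0 0 1
0 0 0 0
0 0 4 0
0 0 6 0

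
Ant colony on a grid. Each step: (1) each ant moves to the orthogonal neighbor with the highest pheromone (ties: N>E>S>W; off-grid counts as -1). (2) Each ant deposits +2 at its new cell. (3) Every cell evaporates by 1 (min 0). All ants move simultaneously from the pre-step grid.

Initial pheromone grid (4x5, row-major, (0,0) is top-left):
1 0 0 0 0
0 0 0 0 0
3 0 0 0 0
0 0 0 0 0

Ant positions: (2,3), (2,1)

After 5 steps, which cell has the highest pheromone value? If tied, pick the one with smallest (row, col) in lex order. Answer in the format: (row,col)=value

Step 1: ant0:(2,3)->N->(1,3) | ant1:(2,1)->W->(2,0)
  grid max=4 at (2,0)
Step 2: ant0:(1,3)->N->(0,3) | ant1:(2,0)->N->(1,0)
  grid max=3 at (2,0)
Step 3: ant0:(0,3)->E->(0,4) | ant1:(1,0)->S->(2,0)
  grid max=4 at (2,0)
Step 4: ant0:(0,4)->S->(1,4) | ant1:(2,0)->N->(1,0)
  grid max=3 at (2,0)
Step 5: ant0:(1,4)->N->(0,4) | ant1:(1,0)->S->(2,0)
  grid max=4 at (2,0)
Final grid:
  0 0 0 0 1
  0 0 0 0 0
  4 0 0 0 0
  0 0 0 0 0
Max pheromone 4 at (2,0)

Answer: (2,0)=4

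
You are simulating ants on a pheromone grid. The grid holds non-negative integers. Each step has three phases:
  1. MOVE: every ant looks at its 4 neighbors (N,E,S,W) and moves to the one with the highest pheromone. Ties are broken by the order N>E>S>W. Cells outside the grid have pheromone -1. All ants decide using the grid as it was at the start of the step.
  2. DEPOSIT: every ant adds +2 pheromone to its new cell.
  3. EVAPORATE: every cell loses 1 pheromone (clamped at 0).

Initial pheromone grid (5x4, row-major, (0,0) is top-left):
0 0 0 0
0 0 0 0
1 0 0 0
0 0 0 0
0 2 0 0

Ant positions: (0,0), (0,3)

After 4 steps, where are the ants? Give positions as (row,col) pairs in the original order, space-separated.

Step 1: ant0:(0,0)->E->(0,1) | ant1:(0,3)->S->(1,3)
  grid max=1 at (0,1)
Step 2: ant0:(0,1)->E->(0,2) | ant1:(1,3)->N->(0,3)
  grid max=1 at (0,2)
Step 3: ant0:(0,2)->E->(0,3) | ant1:(0,3)->W->(0,2)
  grid max=2 at (0,2)
Step 4: ant0:(0,3)->W->(0,2) | ant1:(0,2)->E->(0,3)
  grid max=3 at (0,2)

(0,2) (0,3)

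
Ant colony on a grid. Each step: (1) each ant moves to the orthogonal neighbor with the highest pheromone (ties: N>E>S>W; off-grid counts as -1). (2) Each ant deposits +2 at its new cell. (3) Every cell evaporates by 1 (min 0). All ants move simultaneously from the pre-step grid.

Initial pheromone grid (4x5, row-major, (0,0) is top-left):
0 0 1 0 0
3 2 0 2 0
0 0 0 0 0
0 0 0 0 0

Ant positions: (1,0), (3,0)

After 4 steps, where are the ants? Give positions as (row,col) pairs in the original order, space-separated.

Step 1: ant0:(1,0)->E->(1,1) | ant1:(3,0)->N->(2,0)
  grid max=3 at (1,1)
Step 2: ant0:(1,1)->W->(1,0) | ant1:(2,0)->N->(1,0)
  grid max=5 at (1,0)
Step 3: ant0:(1,0)->E->(1,1) | ant1:(1,0)->E->(1,1)
  grid max=5 at (1,1)
Step 4: ant0:(1,1)->W->(1,0) | ant1:(1,1)->W->(1,0)
  grid max=7 at (1,0)

(1,0) (1,0)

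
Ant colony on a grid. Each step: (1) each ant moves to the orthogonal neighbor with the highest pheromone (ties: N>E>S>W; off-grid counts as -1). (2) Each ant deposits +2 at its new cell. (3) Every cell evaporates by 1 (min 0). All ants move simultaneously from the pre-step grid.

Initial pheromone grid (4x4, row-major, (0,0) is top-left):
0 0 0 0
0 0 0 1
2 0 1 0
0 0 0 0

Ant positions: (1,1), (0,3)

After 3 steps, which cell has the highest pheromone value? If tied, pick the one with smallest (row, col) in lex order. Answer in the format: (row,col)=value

Answer: (0,3)=2

Derivation:
Step 1: ant0:(1,1)->N->(0,1) | ant1:(0,3)->S->(1,3)
  grid max=2 at (1,3)
Step 2: ant0:(0,1)->E->(0,2) | ant1:(1,3)->N->(0,3)
  grid max=1 at (0,2)
Step 3: ant0:(0,2)->E->(0,3) | ant1:(0,3)->S->(1,3)
  grid max=2 at (0,3)
Final grid:
  0 0 0 2
  0 0 0 2
  0 0 0 0
  0 0 0 0
Max pheromone 2 at (0,3)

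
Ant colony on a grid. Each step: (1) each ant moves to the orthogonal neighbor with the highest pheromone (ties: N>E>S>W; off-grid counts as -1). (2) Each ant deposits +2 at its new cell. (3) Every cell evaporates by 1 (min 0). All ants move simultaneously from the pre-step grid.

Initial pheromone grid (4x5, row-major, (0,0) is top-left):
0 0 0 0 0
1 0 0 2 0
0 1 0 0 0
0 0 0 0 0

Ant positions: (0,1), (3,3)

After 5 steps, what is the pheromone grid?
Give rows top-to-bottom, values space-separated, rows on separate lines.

After step 1: ants at (0,2),(2,3)
  0 0 1 0 0
  0 0 0 1 0
  0 0 0 1 0
  0 0 0 0 0
After step 2: ants at (0,3),(1,3)
  0 0 0 1 0
  0 0 0 2 0
  0 0 0 0 0
  0 0 0 0 0
After step 3: ants at (1,3),(0,3)
  0 0 0 2 0
  0 0 0 3 0
  0 0 0 0 0
  0 0 0 0 0
After step 4: ants at (0,3),(1,3)
  0 0 0 3 0
  0 0 0 4 0
  0 0 0 0 0
  0 0 0 0 0
After step 5: ants at (1,3),(0,3)
  0 0 0 4 0
  0 0 0 5 0
  0 0 0 0 0
  0 0 0 0 0

0 0 0 4 0
0 0 0 5 0
0 0 0 0 0
0 0 0 0 0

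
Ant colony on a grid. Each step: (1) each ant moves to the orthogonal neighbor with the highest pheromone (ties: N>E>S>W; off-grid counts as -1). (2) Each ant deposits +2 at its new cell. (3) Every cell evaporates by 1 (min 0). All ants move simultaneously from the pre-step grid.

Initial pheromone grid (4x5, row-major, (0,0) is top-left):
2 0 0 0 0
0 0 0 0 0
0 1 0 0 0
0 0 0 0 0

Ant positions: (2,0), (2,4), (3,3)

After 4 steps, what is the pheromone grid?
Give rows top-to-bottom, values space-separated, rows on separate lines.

After step 1: ants at (2,1),(1,4),(2,3)
  1 0 0 0 0
  0 0 0 0 1
  0 2 0 1 0
  0 0 0 0 0
After step 2: ants at (1,1),(0,4),(1,3)
  0 0 0 0 1
  0 1 0 1 0
  0 1 0 0 0
  0 0 0 0 0
After step 3: ants at (2,1),(1,4),(0,3)
  0 0 0 1 0
  0 0 0 0 1
  0 2 0 0 0
  0 0 0 0 0
After step 4: ants at (1,1),(0,4),(0,4)
  0 0 0 0 3
  0 1 0 0 0
  0 1 0 0 0
  0 0 0 0 0

0 0 0 0 3
0 1 0 0 0
0 1 0 0 0
0 0 0 0 0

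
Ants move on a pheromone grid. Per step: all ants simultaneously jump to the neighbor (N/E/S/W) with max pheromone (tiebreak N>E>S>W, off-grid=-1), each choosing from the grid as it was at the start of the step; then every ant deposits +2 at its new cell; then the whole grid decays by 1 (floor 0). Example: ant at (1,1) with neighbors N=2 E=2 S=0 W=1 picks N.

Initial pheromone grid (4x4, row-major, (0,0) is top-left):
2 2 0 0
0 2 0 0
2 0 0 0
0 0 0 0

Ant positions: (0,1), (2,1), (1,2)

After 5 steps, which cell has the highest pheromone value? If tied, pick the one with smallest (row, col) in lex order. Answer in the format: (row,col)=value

Step 1: ant0:(0,1)->S->(1,1) | ant1:(2,1)->N->(1,1) | ant2:(1,2)->W->(1,1)
  grid max=7 at (1,1)
Step 2: ant0:(1,1)->N->(0,1) | ant1:(1,1)->N->(0,1) | ant2:(1,1)->N->(0,1)
  grid max=6 at (0,1)
Step 3: ant0:(0,1)->S->(1,1) | ant1:(0,1)->S->(1,1) | ant2:(0,1)->S->(1,1)
  grid max=11 at (1,1)
Step 4: ant0:(1,1)->N->(0,1) | ant1:(1,1)->N->(0,1) | ant2:(1,1)->N->(0,1)
  grid max=10 at (0,1)
Step 5: ant0:(0,1)->S->(1,1) | ant1:(0,1)->S->(1,1) | ant2:(0,1)->S->(1,1)
  grid max=15 at (1,1)
Final grid:
  0 9 0 0
  0 15 0 0
  0 0 0 0
  0 0 0 0
Max pheromone 15 at (1,1)

Answer: (1,1)=15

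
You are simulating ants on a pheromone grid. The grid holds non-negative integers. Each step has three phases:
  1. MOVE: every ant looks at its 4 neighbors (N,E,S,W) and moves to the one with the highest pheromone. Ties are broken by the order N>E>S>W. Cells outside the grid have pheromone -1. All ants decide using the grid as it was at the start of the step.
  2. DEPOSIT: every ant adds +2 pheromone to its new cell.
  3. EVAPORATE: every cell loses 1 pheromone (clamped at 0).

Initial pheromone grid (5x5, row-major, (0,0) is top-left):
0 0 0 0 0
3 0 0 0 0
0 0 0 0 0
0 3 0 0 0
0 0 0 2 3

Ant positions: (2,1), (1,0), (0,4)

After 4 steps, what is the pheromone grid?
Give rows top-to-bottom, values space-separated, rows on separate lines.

After step 1: ants at (3,1),(0,0),(1,4)
  1 0 0 0 0
  2 0 0 0 1
  0 0 0 0 0
  0 4 0 0 0
  0 0 0 1 2
After step 2: ants at (2,1),(1,0),(0,4)
  0 0 0 0 1
  3 0 0 0 0
  0 1 0 0 0
  0 3 0 0 0
  0 0 0 0 1
After step 3: ants at (3,1),(0,0),(1,4)
  1 0 0 0 0
  2 0 0 0 1
  0 0 0 0 0
  0 4 0 0 0
  0 0 0 0 0
After step 4: ants at (2,1),(1,0),(0,4)
  0 0 0 0 1
  3 0 0 0 0
  0 1 0 0 0
  0 3 0 0 0
  0 0 0 0 0

0 0 0 0 1
3 0 0 0 0
0 1 0 0 0
0 3 0 0 0
0 0 0 0 0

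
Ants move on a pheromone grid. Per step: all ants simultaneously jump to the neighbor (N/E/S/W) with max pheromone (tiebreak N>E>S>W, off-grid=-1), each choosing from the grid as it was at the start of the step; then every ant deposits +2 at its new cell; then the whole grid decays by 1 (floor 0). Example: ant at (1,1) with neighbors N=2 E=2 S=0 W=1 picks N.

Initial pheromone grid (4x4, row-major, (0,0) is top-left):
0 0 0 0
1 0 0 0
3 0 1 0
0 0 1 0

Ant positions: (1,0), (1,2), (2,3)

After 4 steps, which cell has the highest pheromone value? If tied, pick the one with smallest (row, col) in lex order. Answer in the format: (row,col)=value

Answer: (1,2)=5

Derivation:
Step 1: ant0:(1,0)->S->(2,0) | ant1:(1,2)->S->(2,2) | ant2:(2,3)->W->(2,2)
  grid max=4 at (2,0)
Step 2: ant0:(2,0)->N->(1,0) | ant1:(2,2)->N->(1,2) | ant2:(2,2)->N->(1,2)
  grid max=3 at (1,2)
Step 3: ant0:(1,0)->S->(2,0) | ant1:(1,2)->S->(2,2) | ant2:(1,2)->S->(2,2)
  grid max=6 at (2,2)
Step 4: ant0:(2,0)->N->(1,0) | ant1:(2,2)->N->(1,2) | ant2:(2,2)->N->(1,2)
  grid max=5 at (1,2)
Final grid:
  0 0 0 0
  1 0 5 0
  3 0 5 0
  0 0 0 0
Max pheromone 5 at (1,2)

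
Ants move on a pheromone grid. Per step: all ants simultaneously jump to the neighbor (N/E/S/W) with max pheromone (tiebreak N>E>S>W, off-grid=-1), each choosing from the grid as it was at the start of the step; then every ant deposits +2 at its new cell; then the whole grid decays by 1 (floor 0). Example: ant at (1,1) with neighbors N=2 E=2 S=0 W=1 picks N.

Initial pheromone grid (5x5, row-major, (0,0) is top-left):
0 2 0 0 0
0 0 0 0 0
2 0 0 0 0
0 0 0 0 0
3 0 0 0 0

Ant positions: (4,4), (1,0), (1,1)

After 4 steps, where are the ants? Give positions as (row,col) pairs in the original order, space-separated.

Step 1: ant0:(4,4)->N->(3,4) | ant1:(1,0)->S->(2,0) | ant2:(1,1)->N->(0,1)
  grid max=3 at (0,1)
Step 2: ant0:(3,4)->N->(2,4) | ant1:(2,0)->N->(1,0) | ant2:(0,1)->E->(0,2)
  grid max=2 at (0,1)
Step 3: ant0:(2,4)->N->(1,4) | ant1:(1,0)->S->(2,0) | ant2:(0,2)->W->(0,1)
  grid max=3 at (0,1)
Step 4: ant0:(1,4)->N->(0,4) | ant1:(2,0)->N->(1,0) | ant2:(0,1)->E->(0,2)
  grid max=2 at (0,1)

(0,4) (1,0) (0,2)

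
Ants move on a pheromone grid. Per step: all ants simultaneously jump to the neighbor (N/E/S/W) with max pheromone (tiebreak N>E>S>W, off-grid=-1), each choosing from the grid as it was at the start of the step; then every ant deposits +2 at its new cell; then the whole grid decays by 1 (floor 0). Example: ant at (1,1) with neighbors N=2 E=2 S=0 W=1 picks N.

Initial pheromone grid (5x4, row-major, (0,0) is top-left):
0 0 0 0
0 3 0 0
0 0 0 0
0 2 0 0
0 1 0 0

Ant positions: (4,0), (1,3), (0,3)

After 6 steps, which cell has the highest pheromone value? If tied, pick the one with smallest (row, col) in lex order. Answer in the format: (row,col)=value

Answer: (0,3)=6

Derivation:
Step 1: ant0:(4,0)->E->(4,1) | ant1:(1,3)->N->(0,3) | ant2:(0,3)->S->(1,3)
  grid max=2 at (1,1)
Step 2: ant0:(4,1)->N->(3,1) | ant1:(0,3)->S->(1,3) | ant2:(1,3)->N->(0,3)
  grid max=2 at (0,3)
Step 3: ant0:(3,1)->S->(4,1) | ant1:(1,3)->N->(0,3) | ant2:(0,3)->S->(1,3)
  grid max=3 at (0,3)
Step 4: ant0:(4,1)->N->(3,1) | ant1:(0,3)->S->(1,3) | ant2:(1,3)->N->(0,3)
  grid max=4 at (0,3)
Step 5: ant0:(3,1)->S->(4,1) | ant1:(1,3)->N->(0,3) | ant2:(0,3)->S->(1,3)
  grid max=5 at (0,3)
Step 6: ant0:(4,1)->N->(3,1) | ant1:(0,3)->S->(1,3) | ant2:(1,3)->N->(0,3)
  grid max=6 at (0,3)
Final grid:
  0 0 0 6
  0 0 0 6
  0 0 0 0
  0 2 0 0
  0 1 0 0
Max pheromone 6 at (0,3)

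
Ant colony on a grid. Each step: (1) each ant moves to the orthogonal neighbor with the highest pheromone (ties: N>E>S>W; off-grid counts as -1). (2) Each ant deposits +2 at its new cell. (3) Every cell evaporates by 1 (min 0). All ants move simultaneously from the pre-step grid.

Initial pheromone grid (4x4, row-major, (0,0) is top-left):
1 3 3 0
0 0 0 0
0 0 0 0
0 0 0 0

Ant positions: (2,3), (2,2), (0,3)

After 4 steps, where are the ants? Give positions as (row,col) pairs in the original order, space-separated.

Step 1: ant0:(2,3)->N->(1,3) | ant1:(2,2)->N->(1,2) | ant2:(0,3)->W->(0,2)
  grid max=4 at (0,2)
Step 2: ant0:(1,3)->W->(1,2) | ant1:(1,2)->N->(0,2) | ant2:(0,2)->W->(0,1)
  grid max=5 at (0,2)
Step 3: ant0:(1,2)->N->(0,2) | ant1:(0,2)->W->(0,1) | ant2:(0,1)->E->(0,2)
  grid max=8 at (0,2)
Step 4: ant0:(0,2)->W->(0,1) | ant1:(0,1)->E->(0,2) | ant2:(0,2)->W->(0,1)
  grid max=9 at (0,2)

(0,1) (0,2) (0,1)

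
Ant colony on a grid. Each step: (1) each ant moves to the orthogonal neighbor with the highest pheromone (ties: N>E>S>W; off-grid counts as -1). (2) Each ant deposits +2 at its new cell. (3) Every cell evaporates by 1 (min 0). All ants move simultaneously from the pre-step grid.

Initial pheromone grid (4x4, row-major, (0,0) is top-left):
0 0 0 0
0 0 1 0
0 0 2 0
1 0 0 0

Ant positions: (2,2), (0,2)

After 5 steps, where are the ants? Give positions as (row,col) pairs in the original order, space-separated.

Step 1: ant0:(2,2)->N->(1,2) | ant1:(0,2)->S->(1,2)
  grid max=4 at (1,2)
Step 2: ant0:(1,2)->S->(2,2) | ant1:(1,2)->S->(2,2)
  grid max=4 at (2,2)
Step 3: ant0:(2,2)->N->(1,2) | ant1:(2,2)->N->(1,2)
  grid max=6 at (1,2)
Step 4: ant0:(1,2)->S->(2,2) | ant1:(1,2)->S->(2,2)
  grid max=6 at (2,2)
Step 5: ant0:(2,2)->N->(1,2) | ant1:(2,2)->N->(1,2)
  grid max=8 at (1,2)

(1,2) (1,2)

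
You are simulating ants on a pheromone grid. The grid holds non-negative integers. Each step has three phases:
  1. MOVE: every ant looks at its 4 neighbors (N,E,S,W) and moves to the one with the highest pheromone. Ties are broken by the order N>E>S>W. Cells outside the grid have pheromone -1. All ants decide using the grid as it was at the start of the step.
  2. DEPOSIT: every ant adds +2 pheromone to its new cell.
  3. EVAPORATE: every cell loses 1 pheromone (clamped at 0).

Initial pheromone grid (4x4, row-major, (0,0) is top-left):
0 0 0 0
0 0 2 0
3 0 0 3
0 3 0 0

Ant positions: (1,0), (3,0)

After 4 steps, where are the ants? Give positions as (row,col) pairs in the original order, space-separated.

Step 1: ant0:(1,0)->S->(2,0) | ant1:(3,0)->N->(2,0)
  grid max=6 at (2,0)
Step 2: ant0:(2,0)->N->(1,0) | ant1:(2,0)->N->(1,0)
  grid max=5 at (2,0)
Step 3: ant0:(1,0)->S->(2,0) | ant1:(1,0)->S->(2,0)
  grid max=8 at (2,0)
Step 4: ant0:(2,0)->N->(1,0) | ant1:(2,0)->N->(1,0)
  grid max=7 at (2,0)

(1,0) (1,0)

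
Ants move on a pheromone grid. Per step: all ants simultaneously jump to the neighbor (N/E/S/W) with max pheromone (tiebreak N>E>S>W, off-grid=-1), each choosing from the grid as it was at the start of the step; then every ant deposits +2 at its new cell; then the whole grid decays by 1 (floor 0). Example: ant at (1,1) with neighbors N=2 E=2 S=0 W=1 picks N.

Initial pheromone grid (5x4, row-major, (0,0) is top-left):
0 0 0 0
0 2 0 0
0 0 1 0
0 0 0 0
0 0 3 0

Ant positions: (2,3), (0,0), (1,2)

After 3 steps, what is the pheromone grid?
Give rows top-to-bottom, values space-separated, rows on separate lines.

After step 1: ants at (2,2),(0,1),(1,1)
  0 1 0 0
  0 3 0 0
  0 0 2 0
  0 0 0 0
  0 0 2 0
After step 2: ants at (1,2),(1,1),(0,1)
  0 2 0 0
  0 4 1 0
  0 0 1 0
  0 0 0 0
  0 0 1 0
After step 3: ants at (1,1),(0,1),(1,1)
  0 3 0 0
  0 7 0 0
  0 0 0 0
  0 0 0 0
  0 0 0 0

0 3 0 0
0 7 0 0
0 0 0 0
0 0 0 0
0 0 0 0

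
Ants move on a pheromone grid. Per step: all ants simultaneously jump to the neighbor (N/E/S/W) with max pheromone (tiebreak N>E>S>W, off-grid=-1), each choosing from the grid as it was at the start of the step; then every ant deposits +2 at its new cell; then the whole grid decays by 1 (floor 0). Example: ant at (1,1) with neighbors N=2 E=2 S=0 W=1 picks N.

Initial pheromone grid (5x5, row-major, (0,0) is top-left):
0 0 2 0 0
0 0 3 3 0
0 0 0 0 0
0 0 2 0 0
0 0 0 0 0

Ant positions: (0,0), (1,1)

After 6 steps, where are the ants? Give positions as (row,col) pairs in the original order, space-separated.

Step 1: ant0:(0,0)->E->(0,1) | ant1:(1,1)->E->(1,2)
  grid max=4 at (1,2)
Step 2: ant0:(0,1)->E->(0,2) | ant1:(1,2)->E->(1,3)
  grid max=3 at (1,2)
Step 3: ant0:(0,2)->S->(1,2) | ant1:(1,3)->W->(1,2)
  grid max=6 at (1,2)
Step 4: ant0:(1,2)->E->(1,3) | ant1:(1,2)->E->(1,3)
  grid max=5 at (1,2)
Step 5: ant0:(1,3)->W->(1,2) | ant1:(1,3)->W->(1,2)
  grid max=8 at (1,2)
Step 6: ant0:(1,2)->E->(1,3) | ant1:(1,2)->E->(1,3)
  grid max=7 at (1,2)

(1,3) (1,3)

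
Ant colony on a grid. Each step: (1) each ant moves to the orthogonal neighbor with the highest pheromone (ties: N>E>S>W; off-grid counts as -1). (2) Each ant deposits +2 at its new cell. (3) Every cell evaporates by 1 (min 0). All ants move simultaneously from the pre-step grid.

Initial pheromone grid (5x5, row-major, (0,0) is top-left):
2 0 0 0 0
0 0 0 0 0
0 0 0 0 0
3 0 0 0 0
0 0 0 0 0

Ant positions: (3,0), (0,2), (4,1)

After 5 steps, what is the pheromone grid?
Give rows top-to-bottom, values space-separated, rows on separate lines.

After step 1: ants at (2,0),(0,3),(3,1)
  1 0 0 1 0
  0 0 0 0 0
  1 0 0 0 0
  2 1 0 0 0
  0 0 0 0 0
After step 2: ants at (3,0),(0,4),(3,0)
  0 0 0 0 1
  0 0 0 0 0
  0 0 0 0 0
  5 0 0 0 0
  0 0 0 0 0
After step 3: ants at (2,0),(1,4),(2,0)
  0 0 0 0 0
  0 0 0 0 1
  3 0 0 0 0
  4 0 0 0 0
  0 0 0 0 0
After step 4: ants at (3,0),(0,4),(3,0)
  0 0 0 0 1
  0 0 0 0 0
  2 0 0 0 0
  7 0 0 0 0
  0 0 0 0 0
After step 5: ants at (2,0),(1,4),(2,0)
  0 0 0 0 0
  0 0 0 0 1
  5 0 0 0 0
  6 0 0 0 0
  0 0 0 0 0

0 0 0 0 0
0 0 0 0 1
5 0 0 0 0
6 0 0 0 0
0 0 0 0 0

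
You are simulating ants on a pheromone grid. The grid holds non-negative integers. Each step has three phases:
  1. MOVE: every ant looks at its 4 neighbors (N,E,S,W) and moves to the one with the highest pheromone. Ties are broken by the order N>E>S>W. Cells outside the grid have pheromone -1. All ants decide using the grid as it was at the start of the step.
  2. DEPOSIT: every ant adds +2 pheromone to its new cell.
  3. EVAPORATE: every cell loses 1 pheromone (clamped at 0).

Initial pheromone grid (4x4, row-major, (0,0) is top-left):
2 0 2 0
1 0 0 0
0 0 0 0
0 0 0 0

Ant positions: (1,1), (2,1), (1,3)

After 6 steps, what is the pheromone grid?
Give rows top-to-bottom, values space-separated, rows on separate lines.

After step 1: ants at (1,0),(1,1),(0,3)
  1 0 1 1
  2 1 0 0
  0 0 0 0
  0 0 0 0
After step 2: ants at (0,0),(1,0),(0,2)
  2 0 2 0
  3 0 0 0
  0 0 0 0
  0 0 0 0
After step 3: ants at (1,0),(0,0),(0,3)
  3 0 1 1
  4 0 0 0
  0 0 0 0
  0 0 0 0
After step 4: ants at (0,0),(1,0),(0,2)
  4 0 2 0
  5 0 0 0
  0 0 0 0
  0 0 0 0
After step 5: ants at (1,0),(0,0),(0,3)
  5 0 1 1
  6 0 0 0
  0 0 0 0
  0 0 0 0
After step 6: ants at (0,0),(1,0),(0,2)
  6 0 2 0
  7 0 0 0
  0 0 0 0
  0 0 0 0

6 0 2 0
7 0 0 0
0 0 0 0
0 0 0 0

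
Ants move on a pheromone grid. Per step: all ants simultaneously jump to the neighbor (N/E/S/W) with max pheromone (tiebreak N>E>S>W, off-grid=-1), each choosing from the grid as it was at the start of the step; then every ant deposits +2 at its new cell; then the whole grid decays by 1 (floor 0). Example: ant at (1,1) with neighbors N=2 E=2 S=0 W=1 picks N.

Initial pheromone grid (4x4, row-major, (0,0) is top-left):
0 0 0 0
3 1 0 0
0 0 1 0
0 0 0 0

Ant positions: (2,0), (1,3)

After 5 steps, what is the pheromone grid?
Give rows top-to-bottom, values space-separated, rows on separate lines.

After step 1: ants at (1,0),(0,3)
  0 0 0 1
  4 0 0 0
  0 0 0 0
  0 0 0 0
After step 2: ants at (0,0),(1,3)
  1 0 0 0
  3 0 0 1
  0 0 0 0
  0 0 0 0
After step 3: ants at (1,0),(0,3)
  0 0 0 1
  4 0 0 0
  0 0 0 0
  0 0 0 0
After step 4: ants at (0,0),(1,3)
  1 0 0 0
  3 0 0 1
  0 0 0 0
  0 0 0 0
After step 5: ants at (1,0),(0,3)
  0 0 0 1
  4 0 0 0
  0 0 0 0
  0 0 0 0

0 0 0 1
4 0 0 0
0 0 0 0
0 0 0 0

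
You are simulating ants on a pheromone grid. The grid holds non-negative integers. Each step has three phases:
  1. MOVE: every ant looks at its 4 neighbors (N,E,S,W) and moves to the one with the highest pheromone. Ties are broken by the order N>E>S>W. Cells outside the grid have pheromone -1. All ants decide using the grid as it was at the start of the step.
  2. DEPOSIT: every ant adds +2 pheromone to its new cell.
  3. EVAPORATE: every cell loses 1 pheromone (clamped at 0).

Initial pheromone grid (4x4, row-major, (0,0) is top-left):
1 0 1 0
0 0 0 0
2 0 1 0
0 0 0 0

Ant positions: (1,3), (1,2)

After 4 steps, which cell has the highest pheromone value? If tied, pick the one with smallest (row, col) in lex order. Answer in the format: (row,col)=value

Answer: (0,2)=5

Derivation:
Step 1: ant0:(1,3)->N->(0,3) | ant1:(1,2)->N->(0,2)
  grid max=2 at (0,2)
Step 2: ant0:(0,3)->W->(0,2) | ant1:(0,2)->E->(0,3)
  grid max=3 at (0,2)
Step 3: ant0:(0,2)->E->(0,3) | ant1:(0,3)->W->(0,2)
  grid max=4 at (0,2)
Step 4: ant0:(0,3)->W->(0,2) | ant1:(0,2)->E->(0,3)
  grid max=5 at (0,2)
Final grid:
  0 0 5 4
  0 0 0 0
  0 0 0 0
  0 0 0 0
Max pheromone 5 at (0,2)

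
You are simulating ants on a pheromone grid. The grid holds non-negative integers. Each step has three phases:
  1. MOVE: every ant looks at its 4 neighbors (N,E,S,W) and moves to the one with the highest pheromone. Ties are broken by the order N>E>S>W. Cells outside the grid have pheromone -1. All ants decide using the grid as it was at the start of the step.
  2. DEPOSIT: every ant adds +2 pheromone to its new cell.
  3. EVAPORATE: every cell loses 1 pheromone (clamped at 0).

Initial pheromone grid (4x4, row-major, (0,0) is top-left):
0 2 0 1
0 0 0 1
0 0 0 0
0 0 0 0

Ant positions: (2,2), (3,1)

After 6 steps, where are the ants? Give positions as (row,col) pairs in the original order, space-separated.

Step 1: ant0:(2,2)->N->(1,2) | ant1:(3,1)->N->(2,1)
  grid max=1 at (0,1)
Step 2: ant0:(1,2)->N->(0,2) | ant1:(2,1)->N->(1,1)
  grid max=1 at (0,2)
Step 3: ant0:(0,2)->E->(0,3) | ant1:(1,1)->N->(0,1)
  grid max=1 at (0,1)
Step 4: ant0:(0,3)->S->(1,3) | ant1:(0,1)->E->(0,2)
  grid max=1 at (0,2)
Step 5: ant0:(1,3)->N->(0,3) | ant1:(0,2)->E->(0,3)
  grid max=3 at (0,3)
Step 6: ant0:(0,3)->S->(1,3) | ant1:(0,3)->S->(1,3)
  grid max=3 at (1,3)

(1,3) (1,3)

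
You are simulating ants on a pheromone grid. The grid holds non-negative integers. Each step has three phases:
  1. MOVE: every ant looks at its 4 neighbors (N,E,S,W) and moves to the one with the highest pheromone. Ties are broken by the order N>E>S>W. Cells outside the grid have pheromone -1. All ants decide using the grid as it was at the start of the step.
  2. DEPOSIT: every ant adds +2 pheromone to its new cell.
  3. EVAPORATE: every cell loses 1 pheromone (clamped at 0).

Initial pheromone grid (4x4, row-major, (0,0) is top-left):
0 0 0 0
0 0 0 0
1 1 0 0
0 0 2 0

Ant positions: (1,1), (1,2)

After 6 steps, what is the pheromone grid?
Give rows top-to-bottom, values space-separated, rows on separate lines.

After step 1: ants at (2,1),(0,2)
  0 0 1 0
  0 0 0 0
  0 2 0 0
  0 0 1 0
After step 2: ants at (1,1),(0,3)
  0 0 0 1
  0 1 0 0
  0 1 0 0
  0 0 0 0
After step 3: ants at (2,1),(1,3)
  0 0 0 0
  0 0 0 1
  0 2 0 0
  0 0 0 0
After step 4: ants at (1,1),(0,3)
  0 0 0 1
  0 1 0 0
  0 1 0 0
  0 0 0 0
After step 5: ants at (2,1),(1,3)
  0 0 0 0
  0 0 0 1
  0 2 0 0
  0 0 0 0
After step 6: ants at (1,1),(0,3)
  0 0 0 1
  0 1 0 0
  0 1 0 0
  0 0 0 0

0 0 0 1
0 1 0 0
0 1 0 0
0 0 0 0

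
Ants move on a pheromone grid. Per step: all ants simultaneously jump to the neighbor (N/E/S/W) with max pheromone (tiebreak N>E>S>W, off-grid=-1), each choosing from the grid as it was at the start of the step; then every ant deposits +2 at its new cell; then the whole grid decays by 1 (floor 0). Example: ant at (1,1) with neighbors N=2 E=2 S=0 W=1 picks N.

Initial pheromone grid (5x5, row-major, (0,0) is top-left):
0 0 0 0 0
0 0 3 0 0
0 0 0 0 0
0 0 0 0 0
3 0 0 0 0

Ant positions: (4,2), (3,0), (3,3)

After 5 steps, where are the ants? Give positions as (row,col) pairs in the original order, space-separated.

Step 1: ant0:(4,2)->N->(3,2) | ant1:(3,0)->S->(4,0) | ant2:(3,3)->N->(2,3)
  grid max=4 at (4,0)
Step 2: ant0:(3,2)->N->(2,2) | ant1:(4,0)->N->(3,0) | ant2:(2,3)->N->(1,3)
  grid max=3 at (4,0)
Step 3: ant0:(2,2)->N->(1,2) | ant1:(3,0)->S->(4,0) | ant2:(1,3)->W->(1,2)
  grid max=4 at (1,2)
Step 4: ant0:(1,2)->N->(0,2) | ant1:(4,0)->N->(3,0) | ant2:(1,2)->N->(0,2)
  grid max=3 at (0,2)
Step 5: ant0:(0,2)->S->(1,2) | ant1:(3,0)->S->(4,0) | ant2:(0,2)->S->(1,2)
  grid max=6 at (1,2)

(1,2) (4,0) (1,2)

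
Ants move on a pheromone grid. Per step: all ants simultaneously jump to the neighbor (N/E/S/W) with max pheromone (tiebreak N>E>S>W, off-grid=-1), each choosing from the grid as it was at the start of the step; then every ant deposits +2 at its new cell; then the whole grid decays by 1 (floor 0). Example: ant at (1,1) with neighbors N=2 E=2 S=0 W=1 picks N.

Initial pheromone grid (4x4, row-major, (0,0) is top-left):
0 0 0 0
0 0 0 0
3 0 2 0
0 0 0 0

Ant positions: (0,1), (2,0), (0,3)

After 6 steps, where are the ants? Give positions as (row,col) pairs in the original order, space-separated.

Step 1: ant0:(0,1)->E->(0,2) | ant1:(2,0)->N->(1,0) | ant2:(0,3)->S->(1,3)
  grid max=2 at (2,0)
Step 2: ant0:(0,2)->E->(0,3) | ant1:(1,0)->S->(2,0) | ant2:(1,3)->N->(0,3)
  grid max=3 at (0,3)
Step 3: ant0:(0,3)->S->(1,3) | ant1:(2,0)->N->(1,0) | ant2:(0,3)->S->(1,3)
  grid max=3 at (1,3)
Step 4: ant0:(1,3)->N->(0,3) | ant1:(1,0)->S->(2,0) | ant2:(1,3)->N->(0,3)
  grid max=5 at (0,3)
Step 5: ant0:(0,3)->S->(1,3) | ant1:(2,0)->N->(1,0) | ant2:(0,3)->S->(1,3)
  grid max=5 at (1,3)
Step 6: ant0:(1,3)->N->(0,3) | ant1:(1,0)->S->(2,0) | ant2:(1,3)->N->(0,3)
  grid max=7 at (0,3)

(0,3) (2,0) (0,3)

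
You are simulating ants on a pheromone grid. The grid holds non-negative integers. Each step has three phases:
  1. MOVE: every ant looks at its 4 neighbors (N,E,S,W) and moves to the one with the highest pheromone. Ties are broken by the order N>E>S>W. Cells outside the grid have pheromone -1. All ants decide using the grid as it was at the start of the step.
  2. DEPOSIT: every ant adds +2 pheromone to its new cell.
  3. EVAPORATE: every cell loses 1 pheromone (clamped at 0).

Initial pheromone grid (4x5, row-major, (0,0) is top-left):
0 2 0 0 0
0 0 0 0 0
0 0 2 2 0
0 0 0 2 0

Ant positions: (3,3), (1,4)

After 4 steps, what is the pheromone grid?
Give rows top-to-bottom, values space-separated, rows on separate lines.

After step 1: ants at (2,3),(0,4)
  0 1 0 0 1
  0 0 0 0 0
  0 0 1 3 0
  0 0 0 1 0
After step 2: ants at (3,3),(1,4)
  0 0 0 0 0
  0 0 0 0 1
  0 0 0 2 0
  0 0 0 2 0
After step 3: ants at (2,3),(0,4)
  0 0 0 0 1
  0 0 0 0 0
  0 0 0 3 0
  0 0 0 1 0
After step 4: ants at (3,3),(1,4)
  0 0 0 0 0
  0 0 0 0 1
  0 0 0 2 0
  0 0 0 2 0

0 0 0 0 0
0 0 0 0 1
0 0 0 2 0
0 0 0 2 0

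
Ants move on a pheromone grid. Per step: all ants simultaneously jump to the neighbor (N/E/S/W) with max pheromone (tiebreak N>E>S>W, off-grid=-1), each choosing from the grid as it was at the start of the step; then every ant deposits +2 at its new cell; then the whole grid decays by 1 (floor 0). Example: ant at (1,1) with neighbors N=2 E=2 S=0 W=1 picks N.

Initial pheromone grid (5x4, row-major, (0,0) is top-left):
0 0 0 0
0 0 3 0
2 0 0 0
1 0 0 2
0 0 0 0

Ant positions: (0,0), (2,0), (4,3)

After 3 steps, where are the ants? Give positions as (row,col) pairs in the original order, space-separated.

Step 1: ant0:(0,0)->E->(0,1) | ant1:(2,0)->S->(3,0) | ant2:(4,3)->N->(3,3)
  grid max=3 at (3,3)
Step 2: ant0:(0,1)->E->(0,2) | ant1:(3,0)->N->(2,0) | ant2:(3,3)->N->(2,3)
  grid max=2 at (2,0)
Step 3: ant0:(0,2)->S->(1,2) | ant1:(2,0)->S->(3,0) | ant2:(2,3)->S->(3,3)
  grid max=3 at (3,3)

(1,2) (3,0) (3,3)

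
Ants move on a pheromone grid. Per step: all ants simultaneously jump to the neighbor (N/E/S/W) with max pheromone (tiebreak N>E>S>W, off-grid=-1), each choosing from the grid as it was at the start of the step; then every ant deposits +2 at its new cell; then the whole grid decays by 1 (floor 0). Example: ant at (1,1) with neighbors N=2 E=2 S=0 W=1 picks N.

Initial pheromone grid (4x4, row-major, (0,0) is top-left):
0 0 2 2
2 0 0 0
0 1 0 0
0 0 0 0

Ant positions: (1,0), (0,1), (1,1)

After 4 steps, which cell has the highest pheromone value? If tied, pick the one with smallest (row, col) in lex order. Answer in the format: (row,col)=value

Answer: (1,0)=6

Derivation:
Step 1: ant0:(1,0)->N->(0,0) | ant1:(0,1)->E->(0,2) | ant2:(1,1)->W->(1,0)
  grid max=3 at (0,2)
Step 2: ant0:(0,0)->S->(1,0) | ant1:(0,2)->E->(0,3) | ant2:(1,0)->N->(0,0)
  grid max=4 at (1,0)
Step 3: ant0:(1,0)->N->(0,0) | ant1:(0,3)->W->(0,2) | ant2:(0,0)->S->(1,0)
  grid max=5 at (1,0)
Step 4: ant0:(0,0)->S->(1,0) | ant1:(0,2)->E->(0,3) | ant2:(1,0)->N->(0,0)
  grid max=6 at (1,0)
Final grid:
  4 0 2 2
  6 0 0 0
  0 0 0 0
  0 0 0 0
Max pheromone 6 at (1,0)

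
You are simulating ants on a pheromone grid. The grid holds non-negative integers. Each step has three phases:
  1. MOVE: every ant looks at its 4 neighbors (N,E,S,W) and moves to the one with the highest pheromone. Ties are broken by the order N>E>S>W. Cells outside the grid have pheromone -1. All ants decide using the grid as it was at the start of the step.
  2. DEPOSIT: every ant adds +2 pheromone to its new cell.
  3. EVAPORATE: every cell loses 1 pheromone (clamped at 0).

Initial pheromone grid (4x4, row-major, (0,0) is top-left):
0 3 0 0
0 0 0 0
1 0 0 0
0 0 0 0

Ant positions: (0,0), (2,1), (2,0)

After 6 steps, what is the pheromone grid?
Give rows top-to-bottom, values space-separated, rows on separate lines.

After step 1: ants at (0,1),(2,0),(1,0)
  0 4 0 0
  1 0 0 0
  2 0 0 0
  0 0 0 0
After step 2: ants at (0,2),(1,0),(2,0)
  0 3 1 0
  2 0 0 0
  3 0 0 0
  0 0 0 0
After step 3: ants at (0,1),(2,0),(1,0)
  0 4 0 0
  3 0 0 0
  4 0 0 0
  0 0 0 0
After step 4: ants at (0,2),(1,0),(2,0)
  0 3 1 0
  4 0 0 0
  5 0 0 0
  0 0 0 0
After step 5: ants at (0,1),(2,0),(1,0)
  0 4 0 0
  5 0 0 0
  6 0 0 0
  0 0 0 0
After step 6: ants at (0,2),(1,0),(2,0)
  0 3 1 0
  6 0 0 0
  7 0 0 0
  0 0 0 0

0 3 1 0
6 0 0 0
7 0 0 0
0 0 0 0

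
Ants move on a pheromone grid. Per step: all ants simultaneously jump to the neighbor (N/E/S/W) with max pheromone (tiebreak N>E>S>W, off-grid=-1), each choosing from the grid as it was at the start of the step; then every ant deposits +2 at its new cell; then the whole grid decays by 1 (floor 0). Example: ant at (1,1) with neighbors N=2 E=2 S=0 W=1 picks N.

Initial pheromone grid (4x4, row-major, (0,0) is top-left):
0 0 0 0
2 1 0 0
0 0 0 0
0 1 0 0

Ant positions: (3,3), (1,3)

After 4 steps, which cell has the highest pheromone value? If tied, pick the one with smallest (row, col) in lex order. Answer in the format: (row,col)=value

Answer: (1,3)=5

Derivation:
Step 1: ant0:(3,3)->N->(2,3) | ant1:(1,3)->N->(0,3)
  grid max=1 at (0,3)
Step 2: ant0:(2,3)->N->(1,3) | ant1:(0,3)->S->(1,3)
  grid max=3 at (1,3)
Step 3: ant0:(1,3)->N->(0,3) | ant1:(1,3)->N->(0,3)
  grid max=3 at (0,3)
Step 4: ant0:(0,3)->S->(1,3) | ant1:(0,3)->S->(1,3)
  grid max=5 at (1,3)
Final grid:
  0 0 0 2
  0 0 0 5
  0 0 0 0
  0 0 0 0
Max pheromone 5 at (1,3)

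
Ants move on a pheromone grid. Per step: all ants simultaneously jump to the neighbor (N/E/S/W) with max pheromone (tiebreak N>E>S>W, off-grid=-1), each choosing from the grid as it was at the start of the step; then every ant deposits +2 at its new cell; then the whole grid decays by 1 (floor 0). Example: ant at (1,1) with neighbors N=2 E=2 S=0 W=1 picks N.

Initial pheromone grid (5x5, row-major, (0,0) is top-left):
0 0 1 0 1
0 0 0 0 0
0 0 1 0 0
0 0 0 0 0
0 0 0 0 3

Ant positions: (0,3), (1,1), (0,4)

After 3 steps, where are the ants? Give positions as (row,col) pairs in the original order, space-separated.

Step 1: ant0:(0,3)->E->(0,4) | ant1:(1,1)->N->(0,1) | ant2:(0,4)->S->(1,4)
  grid max=2 at (0,4)
Step 2: ant0:(0,4)->S->(1,4) | ant1:(0,1)->E->(0,2) | ant2:(1,4)->N->(0,4)
  grid max=3 at (0,4)
Step 3: ant0:(1,4)->N->(0,4) | ant1:(0,2)->E->(0,3) | ant2:(0,4)->S->(1,4)
  grid max=4 at (0,4)

(0,4) (0,3) (1,4)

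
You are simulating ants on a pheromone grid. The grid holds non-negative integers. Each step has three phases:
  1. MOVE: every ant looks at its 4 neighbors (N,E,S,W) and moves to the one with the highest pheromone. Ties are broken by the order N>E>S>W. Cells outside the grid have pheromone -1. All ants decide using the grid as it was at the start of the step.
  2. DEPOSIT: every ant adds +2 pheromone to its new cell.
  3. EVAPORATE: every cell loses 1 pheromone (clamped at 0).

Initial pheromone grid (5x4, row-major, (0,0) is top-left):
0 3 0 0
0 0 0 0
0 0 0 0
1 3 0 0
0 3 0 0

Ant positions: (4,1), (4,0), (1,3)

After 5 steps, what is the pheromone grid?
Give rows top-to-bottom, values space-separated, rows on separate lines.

After step 1: ants at (3,1),(4,1),(0,3)
  0 2 0 1
  0 0 0 0
  0 0 0 0
  0 4 0 0
  0 4 0 0
After step 2: ants at (4,1),(3,1),(1,3)
  0 1 0 0
  0 0 0 1
  0 0 0 0
  0 5 0 0
  0 5 0 0
After step 3: ants at (3,1),(4,1),(0,3)
  0 0 0 1
  0 0 0 0
  0 0 0 0
  0 6 0 0
  0 6 0 0
After step 4: ants at (4,1),(3,1),(1,3)
  0 0 0 0
  0 0 0 1
  0 0 0 0
  0 7 0 0
  0 7 0 0
After step 5: ants at (3,1),(4,1),(0,3)
  0 0 0 1
  0 0 0 0
  0 0 0 0
  0 8 0 0
  0 8 0 0

0 0 0 1
0 0 0 0
0 0 0 0
0 8 0 0
0 8 0 0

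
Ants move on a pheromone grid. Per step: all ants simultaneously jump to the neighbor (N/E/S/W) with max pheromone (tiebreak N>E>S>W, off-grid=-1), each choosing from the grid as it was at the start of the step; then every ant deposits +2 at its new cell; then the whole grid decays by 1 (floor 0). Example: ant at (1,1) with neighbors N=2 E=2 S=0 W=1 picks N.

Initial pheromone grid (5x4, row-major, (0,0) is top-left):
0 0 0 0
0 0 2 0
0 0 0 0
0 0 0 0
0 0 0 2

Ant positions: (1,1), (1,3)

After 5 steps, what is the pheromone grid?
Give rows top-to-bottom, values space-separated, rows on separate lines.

After step 1: ants at (1,2),(1,2)
  0 0 0 0
  0 0 5 0
  0 0 0 0
  0 0 0 0
  0 0 0 1
After step 2: ants at (0,2),(0,2)
  0 0 3 0
  0 0 4 0
  0 0 0 0
  0 0 0 0
  0 0 0 0
After step 3: ants at (1,2),(1,2)
  0 0 2 0
  0 0 7 0
  0 0 0 0
  0 0 0 0
  0 0 0 0
After step 4: ants at (0,2),(0,2)
  0 0 5 0
  0 0 6 0
  0 0 0 0
  0 0 0 0
  0 0 0 0
After step 5: ants at (1,2),(1,2)
  0 0 4 0
  0 0 9 0
  0 0 0 0
  0 0 0 0
  0 0 0 0

0 0 4 0
0 0 9 0
0 0 0 0
0 0 0 0
0 0 0 0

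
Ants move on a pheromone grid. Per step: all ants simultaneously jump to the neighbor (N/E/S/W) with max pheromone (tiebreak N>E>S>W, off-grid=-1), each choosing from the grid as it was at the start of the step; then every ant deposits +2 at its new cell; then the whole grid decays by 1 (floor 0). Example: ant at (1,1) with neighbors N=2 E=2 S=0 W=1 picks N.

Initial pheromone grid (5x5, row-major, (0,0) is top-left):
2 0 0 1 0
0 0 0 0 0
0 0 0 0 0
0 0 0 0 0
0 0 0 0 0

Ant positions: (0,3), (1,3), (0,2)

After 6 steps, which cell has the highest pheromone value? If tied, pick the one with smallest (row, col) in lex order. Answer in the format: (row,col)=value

Answer: (0,3)=13

Derivation:
Step 1: ant0:(0,3)->E->(0,4) | ant1:(1,3)->N->(0,3) | ant2:(0,2)->E->(0,3)
  grid max=4 at (0,3)
Step 2: ant0:(0,4)->W->(0,3) | ant1:(0,3)->E->(0,4) | ant2:(0,3)->E->(0,4)
  grid max=5 at (0,3)
Step 3: ant0:(0,3)->E->(0,4) | ant1:(0,4)->W->(0,3) | ant2:(0,4)->W->(0,3)
  grid max=8 at (0,3)
Step 4: ant0:(0,4)->W->(0,3) | ant1:(0,3)->E->(0,4) | ant2:(0,3)->E->(0,4)
  grid max=9 at (0,3)
Step 5: ant0:(0,3)->E->(0,4) | ant1:(0,4)->W->(0,3) | ant2:(0,4)->W->(0,3)
  grid max=12 at (0,3)
Step 6: ant0:(0,4)->W->(0,3) | ant1:(0,3)->E->(0,4) | ant2:(0,3)->E->(0,4)
  grid max=13 at (0,3)
Final grid:
  0 0 0 13 12
  0 0 0 0 0
  0 0 0 0 0
  0 0 0 0 0
  0 0 0 0 0
Max pheromone 13 at (0,3)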